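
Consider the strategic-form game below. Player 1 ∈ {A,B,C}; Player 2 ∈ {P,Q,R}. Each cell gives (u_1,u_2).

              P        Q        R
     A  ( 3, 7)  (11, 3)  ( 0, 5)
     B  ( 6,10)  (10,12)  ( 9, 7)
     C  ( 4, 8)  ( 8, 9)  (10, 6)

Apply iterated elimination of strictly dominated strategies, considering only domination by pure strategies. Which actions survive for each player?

P2 drop R (P beats it: A:7>5 B:10>7 C:8>6)
P1 drop C (B beats it: P:6>4 Q:10>8)
P1→{A,B} P2→{P,Q}

Remaining: P1:{A,B} P2:{P,Q}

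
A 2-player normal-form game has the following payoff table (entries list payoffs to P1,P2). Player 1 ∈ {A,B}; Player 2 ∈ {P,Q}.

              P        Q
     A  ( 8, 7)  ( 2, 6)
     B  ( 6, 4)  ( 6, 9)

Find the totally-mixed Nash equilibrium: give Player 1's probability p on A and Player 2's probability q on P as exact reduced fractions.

P1 indiff ⇒ q·8+(1-q)·2 = q·6+(1-q)·6 ⇒ q(2) = (1-q)(4) ⇒ q = 2/3
P2 indiff ⇒ p·7+(1-p)·4 = p·6+(1-p)·9 ⇒ p(1) = (1-p)(5) ⇒ p = 5/6

(p,q) = (5/6, 2/3)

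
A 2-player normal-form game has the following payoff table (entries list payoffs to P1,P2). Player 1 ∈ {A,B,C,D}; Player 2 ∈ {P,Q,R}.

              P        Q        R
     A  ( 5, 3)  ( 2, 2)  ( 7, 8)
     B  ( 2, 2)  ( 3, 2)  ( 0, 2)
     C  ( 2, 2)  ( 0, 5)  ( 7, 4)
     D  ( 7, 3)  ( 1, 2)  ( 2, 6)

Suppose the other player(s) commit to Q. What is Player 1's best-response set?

u_1(A vs Q) = 2
u_1(B vs Q) = 3
u_1(C vs Q) = 0
u_1(D vs Q) = 1
max payoff 3 at {B}

BR_1 = {B}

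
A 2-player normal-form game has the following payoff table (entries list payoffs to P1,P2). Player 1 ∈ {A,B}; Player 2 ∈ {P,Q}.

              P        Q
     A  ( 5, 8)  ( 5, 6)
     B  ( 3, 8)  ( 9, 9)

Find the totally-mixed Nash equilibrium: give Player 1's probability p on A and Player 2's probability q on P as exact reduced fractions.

P1 indiff ⇒ q·5+(1-q)·5 = q·3+(1-q)·9 ⇒ q(2) = (1-q)(4) ⇒ q = 2/3
P2 indiff ⇒ p·8+(1-p)·8 = p·6+(1-p)·9 ⇒ p(2) = (1-p)(1) ⇒ p = 1/3

(p,q) = (1/3, 2/3)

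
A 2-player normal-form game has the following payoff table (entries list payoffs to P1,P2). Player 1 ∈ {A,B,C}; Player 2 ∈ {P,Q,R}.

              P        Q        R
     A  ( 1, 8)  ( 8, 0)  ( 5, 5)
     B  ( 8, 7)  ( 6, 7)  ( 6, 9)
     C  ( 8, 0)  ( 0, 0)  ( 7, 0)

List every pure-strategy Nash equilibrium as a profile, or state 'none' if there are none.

(A,P): not NE [P1→C gives 8>1]
(A,Q): not NE [P2→P gives 8>0]
(A,R): not NE [P1→C gives 7>5; P2→P gives 8>5]
(B,P): not NE [P2→R gives 9>7]
(B,Q): not NE [P1→A gives 8>6; P2→R gives 9>7]
(B,R): not NE [P1→C gives 7>6]
(C,P): NE
(C,Q): not NE [P1→A gives 8>0]
(C,R): NE

Nash profiles: (C,P), (C,R)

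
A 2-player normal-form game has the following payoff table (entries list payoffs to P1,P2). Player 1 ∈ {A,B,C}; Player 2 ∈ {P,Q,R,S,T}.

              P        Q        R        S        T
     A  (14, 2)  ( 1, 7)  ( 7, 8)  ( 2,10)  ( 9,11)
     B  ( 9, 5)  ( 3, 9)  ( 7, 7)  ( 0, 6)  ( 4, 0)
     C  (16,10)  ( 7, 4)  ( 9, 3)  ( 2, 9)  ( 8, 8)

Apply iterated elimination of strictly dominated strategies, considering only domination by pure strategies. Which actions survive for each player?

P1 drop B (C beats it: P:16>9 Q:7>3 R:9>7 S:2>0 T:8>4)
P2 drop Q (S beats it: A:10>7 C:9>4)
P2 drop R (S beats it: A:10>8 C:9>3)
P1→{A,C} P2→{P,S,T}

Remaining: P1:{A,C} P2:{P,S,T}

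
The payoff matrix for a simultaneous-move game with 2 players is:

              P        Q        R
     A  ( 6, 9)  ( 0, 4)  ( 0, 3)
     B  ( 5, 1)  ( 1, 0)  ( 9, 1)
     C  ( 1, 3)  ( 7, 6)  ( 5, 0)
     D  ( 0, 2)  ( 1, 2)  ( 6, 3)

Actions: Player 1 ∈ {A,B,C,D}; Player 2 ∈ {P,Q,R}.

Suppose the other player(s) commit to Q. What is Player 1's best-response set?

u_1(A vs Q) = 0
u_1(B vs Q) = 1
u_1(C vs Q) = 7
u_1(D vs Q) = 1
max payoff 7 at {C}

P1 best: {C}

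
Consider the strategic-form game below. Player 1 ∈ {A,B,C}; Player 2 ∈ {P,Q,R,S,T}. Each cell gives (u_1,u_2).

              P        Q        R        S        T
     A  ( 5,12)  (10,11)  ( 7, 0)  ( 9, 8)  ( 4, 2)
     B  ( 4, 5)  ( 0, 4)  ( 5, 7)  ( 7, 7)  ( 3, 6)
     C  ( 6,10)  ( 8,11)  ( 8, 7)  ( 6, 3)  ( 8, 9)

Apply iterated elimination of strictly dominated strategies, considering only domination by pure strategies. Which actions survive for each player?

IESDS → P1:{A,C} P2:{P,Q}

P1 drop B (A beats it: P:5>4 Q:10>0 R:7>5 S:9>7 T:4>3)
P2 drop R (P beats it: A:12>0 C:10>7)
P2 drop S (P beats it: A:12>8 C:10>3)
P2 drop T (P beats it: A:12>2 C:10>9)
P1→{A,C} P2→{P,Q}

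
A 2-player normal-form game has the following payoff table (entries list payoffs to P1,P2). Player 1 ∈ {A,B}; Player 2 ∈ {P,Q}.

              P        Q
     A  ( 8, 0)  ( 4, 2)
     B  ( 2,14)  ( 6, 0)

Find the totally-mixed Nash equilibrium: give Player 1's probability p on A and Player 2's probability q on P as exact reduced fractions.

P1 indiff ⇒ q·8+(1-q)·4 = q·2+(1-q)·6 ⇒ q(6) = (1-q)(2) ⇒ q = 1/4
P2 indiff ⇒ p·0+(1-p)·14 = p·2+(1-p)·0 ⇒ p(-2) = (1-p)(-14) ⇒ p = 7/8

P1 mixes 7/8 on A; P2 mixes 1/4 on P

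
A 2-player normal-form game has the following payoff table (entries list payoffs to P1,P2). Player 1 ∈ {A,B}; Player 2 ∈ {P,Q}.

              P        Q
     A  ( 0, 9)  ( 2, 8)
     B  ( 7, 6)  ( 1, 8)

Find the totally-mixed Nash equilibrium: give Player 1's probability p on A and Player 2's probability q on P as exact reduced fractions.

P1 indiff ⇒ q·0+(1-q)·2 = q·7+(1-q)·1 ⇒ q(-7) = (1-q)(-1) ⇒ q = 1/8
P2 indiff ⇒ p·9+(1-p)·6 = p·8+(1-p)·8 ⇒ p(1) = (1-p)(2) ⇒ p = 2/3

p=2/3, q=1/8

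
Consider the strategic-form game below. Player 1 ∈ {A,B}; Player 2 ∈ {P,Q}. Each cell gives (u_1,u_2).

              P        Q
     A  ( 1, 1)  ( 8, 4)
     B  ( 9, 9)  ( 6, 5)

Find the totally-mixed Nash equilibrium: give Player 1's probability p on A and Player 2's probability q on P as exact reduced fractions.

P1 indiff ⇒ q·1+(1-q)·8 = q·9+(1-q)·6 ⇒ q(-8) = (1-q)(-2) ⇒ q = 1/5
P2 indiff ⇒ p·1+(1-p)·9 = p·4+(1-p)·5 ⇒ p(-3) = (1-p)(-4) ⇒ p = 4/7

(p,q) = (4/7, 1/5)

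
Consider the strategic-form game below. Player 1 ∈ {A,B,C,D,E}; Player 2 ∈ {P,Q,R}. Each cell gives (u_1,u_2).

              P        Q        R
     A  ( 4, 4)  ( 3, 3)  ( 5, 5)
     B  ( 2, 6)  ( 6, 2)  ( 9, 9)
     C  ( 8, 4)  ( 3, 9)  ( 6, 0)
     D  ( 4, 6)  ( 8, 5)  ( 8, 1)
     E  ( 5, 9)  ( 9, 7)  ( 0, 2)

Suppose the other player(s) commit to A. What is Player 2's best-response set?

u_2(P vs A) = 4
u_2(Q vs A) = 3
u_2(R vs A) = 5
max payoff 5 at {R}

argmax u_2 = {R}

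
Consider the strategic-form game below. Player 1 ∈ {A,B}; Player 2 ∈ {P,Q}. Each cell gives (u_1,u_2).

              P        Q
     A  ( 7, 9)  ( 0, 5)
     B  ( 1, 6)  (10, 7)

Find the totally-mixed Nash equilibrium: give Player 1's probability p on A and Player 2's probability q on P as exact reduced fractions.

P1 indiff ⇒ q·7+(1-q)·0 = q·1+(1-q)·10 ⇒ q(6) = (1-q)(10) ⇒ q = 5/8
P2 indiff ⇒ p·9+(1-p)·6 = p·5+(1-p)·7 ⇒ p(4) = (1-p)(1) ⇒ p = 1/5

P1 mixes 1/5 on A; P2 mixes 5/8 on P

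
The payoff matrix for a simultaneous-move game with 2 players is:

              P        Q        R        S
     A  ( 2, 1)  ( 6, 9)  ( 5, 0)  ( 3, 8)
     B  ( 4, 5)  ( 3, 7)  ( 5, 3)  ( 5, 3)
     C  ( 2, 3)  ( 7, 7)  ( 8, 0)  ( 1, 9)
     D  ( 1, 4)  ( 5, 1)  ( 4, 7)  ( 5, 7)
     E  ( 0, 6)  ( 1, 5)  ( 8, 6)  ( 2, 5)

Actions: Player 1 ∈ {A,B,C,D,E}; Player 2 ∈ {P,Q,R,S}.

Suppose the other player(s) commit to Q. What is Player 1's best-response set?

u_1(A vs Q) = 6
u_1(B vs Q) = 3
u_1(C vs Q) = 7
u_1(D vs Q) = 5
u_1(E vs Q) = 1
max payoff 7 at {C}

BR_1 = {C}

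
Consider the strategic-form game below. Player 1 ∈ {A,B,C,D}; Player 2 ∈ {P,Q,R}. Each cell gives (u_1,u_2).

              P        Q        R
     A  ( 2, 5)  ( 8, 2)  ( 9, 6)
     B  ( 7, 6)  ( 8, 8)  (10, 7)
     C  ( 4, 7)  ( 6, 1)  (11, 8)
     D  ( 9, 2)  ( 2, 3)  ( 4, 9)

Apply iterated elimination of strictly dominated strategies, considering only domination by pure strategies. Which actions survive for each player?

Remaining: P1:{A,B,C} P2:{Q,R}

P2 drop P (R beats it: A:6>5 B:7>6 C:8>7 D:9>2)
P1 drop D (A beats it: Q:8>2 R:9>4)
P1→{A,B,C} P2→{Q,R}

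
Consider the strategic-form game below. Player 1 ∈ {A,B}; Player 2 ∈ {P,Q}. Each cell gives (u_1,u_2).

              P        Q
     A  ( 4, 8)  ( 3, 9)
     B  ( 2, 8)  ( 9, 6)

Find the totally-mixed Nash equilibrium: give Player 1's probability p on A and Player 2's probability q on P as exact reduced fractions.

P1 indiff ⇒ q·4+(1-q)·3 = q·2+(1-q)·9 ⇒ q(2) = (1-q)(6) ⇒ q = 3/4
P2 indiff ⇒ p·8+(1-p)·8 = p·9+(1-p)·6 ⇒ p(-1) = (1-p)(-2) ⇒ p = 2/3

p=2/3, q=3/4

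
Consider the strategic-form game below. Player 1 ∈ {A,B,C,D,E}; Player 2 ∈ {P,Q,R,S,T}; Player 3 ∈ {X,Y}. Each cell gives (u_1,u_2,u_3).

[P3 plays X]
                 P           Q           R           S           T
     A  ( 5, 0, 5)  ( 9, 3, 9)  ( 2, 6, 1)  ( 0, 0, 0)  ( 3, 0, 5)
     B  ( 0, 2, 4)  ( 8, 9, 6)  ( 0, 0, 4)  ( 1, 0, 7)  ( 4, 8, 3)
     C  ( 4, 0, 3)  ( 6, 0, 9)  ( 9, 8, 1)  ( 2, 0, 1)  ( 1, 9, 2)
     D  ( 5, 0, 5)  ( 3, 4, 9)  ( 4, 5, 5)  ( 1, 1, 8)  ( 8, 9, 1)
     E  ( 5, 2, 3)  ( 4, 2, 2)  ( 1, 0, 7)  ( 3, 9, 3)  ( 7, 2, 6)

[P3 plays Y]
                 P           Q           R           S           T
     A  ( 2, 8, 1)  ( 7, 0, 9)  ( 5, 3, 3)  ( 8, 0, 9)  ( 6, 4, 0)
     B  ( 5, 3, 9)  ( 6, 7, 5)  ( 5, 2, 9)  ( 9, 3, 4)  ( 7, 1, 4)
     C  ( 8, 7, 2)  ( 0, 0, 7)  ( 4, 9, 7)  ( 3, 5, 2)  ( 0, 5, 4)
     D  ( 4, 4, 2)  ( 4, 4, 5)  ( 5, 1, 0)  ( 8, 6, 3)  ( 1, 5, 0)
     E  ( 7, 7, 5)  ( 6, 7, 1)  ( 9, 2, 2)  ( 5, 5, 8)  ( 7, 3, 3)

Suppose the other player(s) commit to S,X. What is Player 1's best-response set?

u_1(A vs S,X) = 0
u_1(B vs S,X) = 1
u_1(C vs S,X) = 2
u_1(D vs S,X) = 1
u_1(E vs S,X) = 3
max payoff 3 at {E}

argmax u_1 = {E}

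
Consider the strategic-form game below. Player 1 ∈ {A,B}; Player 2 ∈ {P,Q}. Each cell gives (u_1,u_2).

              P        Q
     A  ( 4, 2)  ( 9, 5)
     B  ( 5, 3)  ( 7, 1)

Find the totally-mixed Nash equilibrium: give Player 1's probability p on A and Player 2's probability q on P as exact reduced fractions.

P1 mixes 2/5 on A; P2 mixes 2/3 on P

P1 indiff ⇒ q·4+(1-q)·9 = q·5+(1-q)·7 ⇒ q(-1) = (1-q)(-2) ⇒ q = 2/3
P2 indiff ⇒ p·2+(1-p)·3 = p·5+(1-p)·1 ⇒ p(-3) = (1-p)(-2) ⇒ p = 2/5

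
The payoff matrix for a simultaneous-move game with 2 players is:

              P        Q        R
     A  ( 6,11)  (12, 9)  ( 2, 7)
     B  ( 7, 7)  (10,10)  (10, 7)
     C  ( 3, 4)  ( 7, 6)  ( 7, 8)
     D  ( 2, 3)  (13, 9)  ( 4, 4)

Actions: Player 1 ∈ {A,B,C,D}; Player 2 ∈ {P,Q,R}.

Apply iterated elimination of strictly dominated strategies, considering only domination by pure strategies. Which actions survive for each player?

Survivors P1:{A,B,D} P2:{P,Q}

P1 drop C (B beats it: P:7>3 Q:10>7 R:10>7)
P2 drop R (Q beats it: A:9>7 B:10>7 D:9>4)
P1→{A,B,D} P2→{P,Q}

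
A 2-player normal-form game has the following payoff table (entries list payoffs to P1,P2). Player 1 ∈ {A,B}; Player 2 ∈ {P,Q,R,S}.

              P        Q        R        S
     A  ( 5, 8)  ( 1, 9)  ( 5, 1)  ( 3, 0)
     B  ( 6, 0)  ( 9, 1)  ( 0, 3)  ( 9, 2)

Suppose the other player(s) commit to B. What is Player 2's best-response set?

u_2(P vs B) = 0
u_2(Q vs B) = 1
u_2(R vs B) = 3
u_2(S vs B) = 2
max payoff 3 at {R}

P2 best: {R}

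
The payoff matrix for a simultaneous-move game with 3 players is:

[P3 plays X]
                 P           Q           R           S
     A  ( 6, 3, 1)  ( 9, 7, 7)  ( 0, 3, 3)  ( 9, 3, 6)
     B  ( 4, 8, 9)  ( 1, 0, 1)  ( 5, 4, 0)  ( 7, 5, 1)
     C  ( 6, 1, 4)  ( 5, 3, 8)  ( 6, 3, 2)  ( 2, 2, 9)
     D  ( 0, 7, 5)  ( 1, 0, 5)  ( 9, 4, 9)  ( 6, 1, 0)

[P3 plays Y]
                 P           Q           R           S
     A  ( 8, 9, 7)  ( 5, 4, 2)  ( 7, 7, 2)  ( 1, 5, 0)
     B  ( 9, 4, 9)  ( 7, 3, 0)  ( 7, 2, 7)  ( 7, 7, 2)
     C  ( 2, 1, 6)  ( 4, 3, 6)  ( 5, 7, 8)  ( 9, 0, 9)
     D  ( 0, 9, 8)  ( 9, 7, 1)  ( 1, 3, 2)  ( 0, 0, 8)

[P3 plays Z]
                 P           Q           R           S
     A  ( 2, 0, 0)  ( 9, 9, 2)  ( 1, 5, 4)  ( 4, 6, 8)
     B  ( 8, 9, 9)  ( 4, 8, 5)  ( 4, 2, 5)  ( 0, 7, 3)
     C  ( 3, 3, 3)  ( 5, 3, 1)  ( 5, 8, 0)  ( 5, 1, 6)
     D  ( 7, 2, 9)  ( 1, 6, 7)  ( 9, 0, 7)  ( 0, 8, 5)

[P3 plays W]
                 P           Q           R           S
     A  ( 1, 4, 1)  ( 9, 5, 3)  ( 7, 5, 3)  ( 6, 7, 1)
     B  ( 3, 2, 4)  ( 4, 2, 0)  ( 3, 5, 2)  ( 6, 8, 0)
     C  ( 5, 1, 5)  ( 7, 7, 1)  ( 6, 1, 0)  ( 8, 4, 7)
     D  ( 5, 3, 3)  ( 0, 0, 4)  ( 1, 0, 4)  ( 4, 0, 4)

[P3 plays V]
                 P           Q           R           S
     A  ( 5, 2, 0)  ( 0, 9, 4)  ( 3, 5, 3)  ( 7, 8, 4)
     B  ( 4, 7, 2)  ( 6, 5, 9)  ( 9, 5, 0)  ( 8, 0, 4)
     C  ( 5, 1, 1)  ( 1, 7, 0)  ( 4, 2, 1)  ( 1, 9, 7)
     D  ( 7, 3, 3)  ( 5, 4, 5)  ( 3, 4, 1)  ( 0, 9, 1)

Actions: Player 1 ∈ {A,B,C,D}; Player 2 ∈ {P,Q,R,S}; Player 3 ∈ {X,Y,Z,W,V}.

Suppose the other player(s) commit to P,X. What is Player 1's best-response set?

u_1(A vs P,X) = 6
u_1(B vs P,X) = 4
u_1(C vs P,X) = 6
u_1(D vs P,X) = 0
max payoff 6 at {A,C}

argmax u_1 = {A,C}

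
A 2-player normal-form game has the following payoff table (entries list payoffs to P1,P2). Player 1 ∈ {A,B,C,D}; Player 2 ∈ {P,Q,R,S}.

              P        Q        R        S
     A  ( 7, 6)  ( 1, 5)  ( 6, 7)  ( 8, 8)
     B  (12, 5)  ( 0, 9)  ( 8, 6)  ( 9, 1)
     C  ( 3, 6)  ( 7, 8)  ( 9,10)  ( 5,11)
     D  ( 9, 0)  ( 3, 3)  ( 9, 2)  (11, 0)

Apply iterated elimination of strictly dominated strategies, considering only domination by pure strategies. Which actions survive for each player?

P1 drop A (D beats it: P:9>7 Q:3>1 R:9>6 S:11>8)
P2 drop P (Q beats it: B:9>5 C:8>6 D:3>0)
P1 drop B (D beats it: Q:3>0 R:9>8 S:11>9)
P1→{C,D} P2→{Q,R,S}

Survivors P1:{C,D} P2:{Q,R,S}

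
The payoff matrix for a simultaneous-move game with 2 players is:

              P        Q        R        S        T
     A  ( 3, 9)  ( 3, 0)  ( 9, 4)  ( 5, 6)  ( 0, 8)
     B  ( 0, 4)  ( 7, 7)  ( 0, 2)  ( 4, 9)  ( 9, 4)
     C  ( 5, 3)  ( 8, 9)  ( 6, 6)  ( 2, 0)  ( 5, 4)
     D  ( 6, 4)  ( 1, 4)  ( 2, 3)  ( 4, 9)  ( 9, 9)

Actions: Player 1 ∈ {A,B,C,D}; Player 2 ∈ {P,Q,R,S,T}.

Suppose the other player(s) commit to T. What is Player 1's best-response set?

P1 best: {B,D}

u_1(A vs T) = 0
u_1(B vs T) = 9
u_1(C vs T) = 5
u_1(D vs T) = 9
max payoff 9 at {B,D}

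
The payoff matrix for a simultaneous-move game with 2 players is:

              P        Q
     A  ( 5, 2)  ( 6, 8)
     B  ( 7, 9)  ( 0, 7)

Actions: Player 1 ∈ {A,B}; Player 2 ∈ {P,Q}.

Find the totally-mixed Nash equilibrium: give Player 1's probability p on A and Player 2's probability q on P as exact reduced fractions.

P1 indiff ⇒ q·5+(1-q)·6 = q·7+(1-q)·0 ⇒ q(-2) = (1-q)(-6) ⇒ q = 3/4
P2 indiff ⇒ p·2+(1-p)·9 = p·8+(1-p)·7 ⇒ p(-6) = (1-p)(-2) ⇒ p = 1/4

P1 mixes 1/4 on A; P2 mixes 3/4 on P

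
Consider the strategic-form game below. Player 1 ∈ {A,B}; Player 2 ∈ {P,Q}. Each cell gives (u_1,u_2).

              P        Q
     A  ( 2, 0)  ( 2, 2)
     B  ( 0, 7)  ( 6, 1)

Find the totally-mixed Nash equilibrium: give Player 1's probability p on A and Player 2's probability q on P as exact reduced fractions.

P1 indiff ⇒ q·2+(1-q)·2 = q·0+(1-q)·6 ⇒ q(2) = (1-q)(4) ⇒ q = 2/3
P2 indiff ⇒ p·0+(1-p)·7 = p·2+(1-p)·1 ⇒ p(-2) = (1-p)(-6) ⇒ p = 3/4

p=3/4, q=2/3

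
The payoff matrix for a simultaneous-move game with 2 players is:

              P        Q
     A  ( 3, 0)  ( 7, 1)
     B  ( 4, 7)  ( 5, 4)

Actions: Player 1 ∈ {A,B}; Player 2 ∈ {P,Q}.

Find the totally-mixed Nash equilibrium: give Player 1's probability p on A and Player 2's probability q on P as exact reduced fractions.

P1 indiff ⇒ q·3+(1-q)·7 = q·4+(1-q)·5 ⇒ q(-1) = (1-q)(-2) ⇒ q = 2/3
P2 indiff ⇒ p·0+(1-p)·7 = p·1+(1-p)·4 ⇒ p(-1) = (1-p)(-3) ⇒ p = 3/4

(p,q) = (3/4, 2/3)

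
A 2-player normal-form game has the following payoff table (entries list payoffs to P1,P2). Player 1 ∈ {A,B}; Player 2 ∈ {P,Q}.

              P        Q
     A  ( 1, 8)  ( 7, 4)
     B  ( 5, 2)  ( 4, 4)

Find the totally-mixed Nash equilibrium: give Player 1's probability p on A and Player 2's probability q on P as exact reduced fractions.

p=1/3, q=3/7

P1 indiff ⇒ q·1+(1-q)·7 = q·5+(1-q)·4 ⇒ q(-4) = (1-q)(-3) ⇒ q = 3/7
P2 indiff ⇒ p·8+(1-p)·2 = p·4+(1-p)·4 ⇒ p(4) = (1-p)(2) ⇒ p = 1/3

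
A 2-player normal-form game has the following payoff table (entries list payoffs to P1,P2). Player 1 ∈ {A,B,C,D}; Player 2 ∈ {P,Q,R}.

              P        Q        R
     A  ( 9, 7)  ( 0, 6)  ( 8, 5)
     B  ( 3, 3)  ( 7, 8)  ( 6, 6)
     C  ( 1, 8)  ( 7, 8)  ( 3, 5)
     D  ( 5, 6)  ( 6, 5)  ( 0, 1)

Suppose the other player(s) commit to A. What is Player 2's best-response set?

BR_2 = {P}

u_2(P vs A) = 7
u_2(Q vs A) = 6
u_2(R vs A) = 5
max payoff 7 at {P}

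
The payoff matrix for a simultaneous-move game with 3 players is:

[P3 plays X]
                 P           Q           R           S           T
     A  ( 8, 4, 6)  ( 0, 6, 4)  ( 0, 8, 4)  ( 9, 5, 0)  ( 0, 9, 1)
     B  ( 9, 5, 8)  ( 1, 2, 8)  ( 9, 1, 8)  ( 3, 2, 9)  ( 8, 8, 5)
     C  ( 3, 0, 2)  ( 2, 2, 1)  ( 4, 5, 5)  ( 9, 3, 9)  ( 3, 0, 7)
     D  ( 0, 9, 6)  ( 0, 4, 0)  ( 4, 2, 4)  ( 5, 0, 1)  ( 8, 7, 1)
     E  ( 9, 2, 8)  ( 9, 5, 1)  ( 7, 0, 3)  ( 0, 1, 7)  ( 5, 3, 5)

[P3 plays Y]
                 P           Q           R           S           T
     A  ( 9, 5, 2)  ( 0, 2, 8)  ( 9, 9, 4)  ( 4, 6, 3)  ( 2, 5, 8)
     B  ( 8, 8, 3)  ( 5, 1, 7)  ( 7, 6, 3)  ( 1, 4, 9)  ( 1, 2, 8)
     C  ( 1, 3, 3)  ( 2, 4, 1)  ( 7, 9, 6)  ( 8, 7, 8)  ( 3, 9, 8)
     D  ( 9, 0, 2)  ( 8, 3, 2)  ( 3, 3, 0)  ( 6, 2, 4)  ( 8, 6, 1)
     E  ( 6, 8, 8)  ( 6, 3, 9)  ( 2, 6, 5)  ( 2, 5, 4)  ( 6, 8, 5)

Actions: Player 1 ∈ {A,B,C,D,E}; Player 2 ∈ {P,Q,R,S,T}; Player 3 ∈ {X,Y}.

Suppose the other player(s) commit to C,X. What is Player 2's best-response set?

u_2(P vs C,X) = 0
u_2(Q vs C,X) = 2
u_2(R vs C,X) = 5
u_2(S vs C,X) = 3
u_2(T vs C,X) = 0
max payoff 5 at {R}

BR_2 = {R}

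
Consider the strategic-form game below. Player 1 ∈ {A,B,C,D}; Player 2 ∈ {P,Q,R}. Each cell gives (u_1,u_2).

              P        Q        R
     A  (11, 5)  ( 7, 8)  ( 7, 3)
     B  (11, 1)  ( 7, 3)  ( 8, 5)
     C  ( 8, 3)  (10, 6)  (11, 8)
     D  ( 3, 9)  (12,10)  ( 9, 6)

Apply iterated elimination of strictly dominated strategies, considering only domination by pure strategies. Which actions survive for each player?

P2 drop P (Q beats it: A:8>5 B:3>1 C:6>3 D:10>9)
P1 drop A (C beats it: Q:10>7 R:11>7)
P1 drop B (C beats it: Q:10>7 R:11>8)
P1→{C,D} P2→{Q,R}

IESDS → P1:{C,D} P2:{Q,R}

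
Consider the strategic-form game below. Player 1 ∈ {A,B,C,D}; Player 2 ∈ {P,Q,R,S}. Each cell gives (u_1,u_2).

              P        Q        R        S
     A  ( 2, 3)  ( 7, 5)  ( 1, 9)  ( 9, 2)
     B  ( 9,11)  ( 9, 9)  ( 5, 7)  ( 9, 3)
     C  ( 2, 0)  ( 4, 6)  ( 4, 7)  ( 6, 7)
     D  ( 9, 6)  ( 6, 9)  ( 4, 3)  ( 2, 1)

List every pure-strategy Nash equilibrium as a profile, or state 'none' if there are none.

(A,P): not NE [P1→D gives 9>2; P2→R gives 9>3]
(A,Q): not NE [P1→B gives 9>7; P2→R gives 9>5]
(A,R): not NE [P1→B gives 5>1]
(A,S): not NE [P2→R gives 9>2]
(B,P): NE
(B,Q): not NE [P2→P gives 11>9]
(B,R): not NE [P2→P gives 11>7]
(B,S): not NE [P2→P gives 11>3]
(C,P): not NE [P1→D gives 9>2; P2→S gives 7>0]
(C,Q): not NE [P1→B gives 9>4; P2→S gives 7>6]
(C,R): not NE [P1→B gives 5>4]
(C,S): not NE [P1→B gives 9>6]
(D,P): not NE [P2→Q gives 9>6]
(D,Q): not NE [P1→B gives 9>6]
(D,R): not NE [P1→B gives 5>4; P2→Q gives 9>3]
(D,S): not NE [P1→B gives 9>2; P2→Q gives 9>1]

PSNE = {(B,P)}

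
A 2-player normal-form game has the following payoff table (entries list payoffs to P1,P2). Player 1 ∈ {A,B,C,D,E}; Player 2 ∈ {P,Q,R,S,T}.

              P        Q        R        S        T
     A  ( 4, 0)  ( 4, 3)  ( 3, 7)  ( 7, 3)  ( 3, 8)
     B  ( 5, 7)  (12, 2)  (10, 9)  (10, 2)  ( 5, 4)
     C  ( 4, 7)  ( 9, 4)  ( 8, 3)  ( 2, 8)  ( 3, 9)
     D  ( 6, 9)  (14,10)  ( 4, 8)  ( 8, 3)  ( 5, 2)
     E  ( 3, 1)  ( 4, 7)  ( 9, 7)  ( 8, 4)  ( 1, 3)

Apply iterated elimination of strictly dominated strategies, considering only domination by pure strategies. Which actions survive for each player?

Survivors P1:{B,D} P2:{P,Q,R}

P1 drop A (B beats it: P:5>4 Q:12>4 R:10>3 S:10>7 T:5>3)
P1 drop C (B beats it: P:5>4 Q:12>9 R:10>8 S:10>2 T:5>3)
P1 drop E (B beats it: P:5>3 Q:12>4 R:10>9 S:10>8 T:5>1)
P2 drop S (P beats it: B:7>2 D:9>3)
P2 drop T (P beats it: B:7>4 D:9>2)
P1→{B,D} P2→{P,Q,R}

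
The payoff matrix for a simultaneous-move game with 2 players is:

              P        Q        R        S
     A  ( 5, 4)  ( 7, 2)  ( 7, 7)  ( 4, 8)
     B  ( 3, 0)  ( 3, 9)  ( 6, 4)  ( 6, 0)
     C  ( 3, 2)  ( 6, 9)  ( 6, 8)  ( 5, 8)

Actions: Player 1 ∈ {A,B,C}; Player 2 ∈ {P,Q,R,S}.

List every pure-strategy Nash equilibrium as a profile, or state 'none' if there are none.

Equilibria: none

(A,P): not NE [P2→S gives 8>4]
(A,Q): not NE [P2→S gives 8>2]
(A,R): not NE [P2→S gives 8>7]
(A,S): not NE [P1→B gives 6>4]
(B,P): not NE [P1→A gives 5>3; P2→Q gives 9>0]
(B,Q): not NE [P1→A gives 7>3]
(B,R): not NE [P1→A gives 7>6; P2→Q gives 9>4]
(B,S): not NE [P2→Q gives 9>0]
(C,P): not NE [P1→A gives 5>3; P2→Q gives 9>2]
(C,Q): not NE [P1→A gives 7>6]
(C,R): not NE [P1→A gives 7>6; P2→Q gives 9>8]
(C,S): not NE [P1→B gives 6>5; P2→Q gives 9>8]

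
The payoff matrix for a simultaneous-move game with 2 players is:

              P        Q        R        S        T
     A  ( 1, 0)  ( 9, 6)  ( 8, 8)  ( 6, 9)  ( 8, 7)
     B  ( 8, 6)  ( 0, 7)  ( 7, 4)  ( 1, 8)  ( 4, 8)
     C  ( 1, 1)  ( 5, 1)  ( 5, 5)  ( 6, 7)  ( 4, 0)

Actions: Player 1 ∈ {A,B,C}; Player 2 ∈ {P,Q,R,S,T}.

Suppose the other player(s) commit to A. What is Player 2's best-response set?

BR_2 = {S}

u_2(P vs A) = 0
u_2(Q vs A) = 6
u_2(R vs A) = 8
u_2(S vs A) = 9
u_2(T vs A) = 7
max payoff 9 at {S}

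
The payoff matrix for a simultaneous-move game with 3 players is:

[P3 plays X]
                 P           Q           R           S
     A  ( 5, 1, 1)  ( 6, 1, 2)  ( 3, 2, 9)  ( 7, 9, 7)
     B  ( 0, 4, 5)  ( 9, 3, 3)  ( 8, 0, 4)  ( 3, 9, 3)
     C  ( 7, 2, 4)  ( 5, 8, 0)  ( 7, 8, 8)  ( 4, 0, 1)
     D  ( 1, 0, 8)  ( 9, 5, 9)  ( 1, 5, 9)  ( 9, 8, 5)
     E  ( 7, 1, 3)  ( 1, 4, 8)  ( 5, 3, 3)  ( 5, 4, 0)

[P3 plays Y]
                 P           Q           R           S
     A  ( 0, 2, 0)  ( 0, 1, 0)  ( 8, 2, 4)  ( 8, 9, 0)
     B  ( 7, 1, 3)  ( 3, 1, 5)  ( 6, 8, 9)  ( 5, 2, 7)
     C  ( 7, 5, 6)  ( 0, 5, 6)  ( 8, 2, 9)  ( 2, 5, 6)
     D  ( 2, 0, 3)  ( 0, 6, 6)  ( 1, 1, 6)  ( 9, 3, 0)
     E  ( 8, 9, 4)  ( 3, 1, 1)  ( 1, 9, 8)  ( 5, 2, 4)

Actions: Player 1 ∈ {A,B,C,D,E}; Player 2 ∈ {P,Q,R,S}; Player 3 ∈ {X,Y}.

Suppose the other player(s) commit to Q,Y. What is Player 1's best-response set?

argmax u_1 = {B,E}

u_1(A vs Q,Y) = 0
u_1(B vs Q,Y) = 3
u_1(C vs Q,Y) = 0
u_1(D vs Q,Y) = 0
u_1(E vs Q,Y) = 3
max payoff 3 at {B,E}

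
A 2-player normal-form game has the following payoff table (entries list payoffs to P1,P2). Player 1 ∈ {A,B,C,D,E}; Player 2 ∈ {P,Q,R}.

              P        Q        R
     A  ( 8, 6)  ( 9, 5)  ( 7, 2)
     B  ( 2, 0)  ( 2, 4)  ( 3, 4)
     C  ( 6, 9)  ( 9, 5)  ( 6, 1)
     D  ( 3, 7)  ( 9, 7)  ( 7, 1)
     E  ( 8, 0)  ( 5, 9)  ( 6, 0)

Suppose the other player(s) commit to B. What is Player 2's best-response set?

u_2(P vs B) = 0
u_2(Q vs B) = 4
u_2(R vs B) = 4
max payoff 4 at {Q,R}

argmax u_2 = {Q,R}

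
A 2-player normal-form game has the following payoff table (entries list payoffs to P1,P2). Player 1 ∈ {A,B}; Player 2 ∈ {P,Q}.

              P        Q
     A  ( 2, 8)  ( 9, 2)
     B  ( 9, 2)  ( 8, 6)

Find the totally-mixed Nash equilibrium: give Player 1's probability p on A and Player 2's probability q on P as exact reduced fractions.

P1 indiff ⇒ q·2+(1-q)·9 = q·9+(1-q)·8 ⇒ q(-7) = (1-q)(-1) ⇒ q = 1/8
P2 indiff ⇒ p·8+(1-p)·2 = p·2+(1-p)·6 ⇒ p(6) = (1-p)(4) ⇒ p = 2/5

p=2/5, q=1/8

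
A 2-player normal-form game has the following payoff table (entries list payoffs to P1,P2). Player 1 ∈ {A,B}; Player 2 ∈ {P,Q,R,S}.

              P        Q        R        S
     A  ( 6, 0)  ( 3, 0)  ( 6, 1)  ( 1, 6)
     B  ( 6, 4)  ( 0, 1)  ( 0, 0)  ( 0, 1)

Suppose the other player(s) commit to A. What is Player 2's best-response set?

u_2(P vs A) = 0
u_2(Q vs A) = 0
u_2(R vs A) = 1
u_2(S vs A) = 6
max payoff 6 at {S}

BR_2 = {S}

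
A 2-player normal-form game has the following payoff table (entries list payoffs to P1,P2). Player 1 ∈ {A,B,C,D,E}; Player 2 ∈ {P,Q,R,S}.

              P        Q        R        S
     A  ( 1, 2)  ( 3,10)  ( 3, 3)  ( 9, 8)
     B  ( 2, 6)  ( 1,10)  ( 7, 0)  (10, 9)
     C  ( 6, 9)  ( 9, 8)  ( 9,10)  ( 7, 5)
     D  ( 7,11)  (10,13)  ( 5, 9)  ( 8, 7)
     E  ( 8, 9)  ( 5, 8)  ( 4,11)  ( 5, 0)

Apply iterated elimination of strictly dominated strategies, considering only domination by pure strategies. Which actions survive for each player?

Survivors P1:{C,D,E} P2:{P,Q,R}

P2 drop S (Q beats it: A:10>8 B:10>9 C:8>5 D:13>7 E:8>0)
P1 drop A (C beats it: P:6>1 Q:9>3 R:9>3)
P1 drop B (C beats it: P:6>2 Q:9>1 R:9>7)
P1→{C,D,E} P2→{P,Q,R}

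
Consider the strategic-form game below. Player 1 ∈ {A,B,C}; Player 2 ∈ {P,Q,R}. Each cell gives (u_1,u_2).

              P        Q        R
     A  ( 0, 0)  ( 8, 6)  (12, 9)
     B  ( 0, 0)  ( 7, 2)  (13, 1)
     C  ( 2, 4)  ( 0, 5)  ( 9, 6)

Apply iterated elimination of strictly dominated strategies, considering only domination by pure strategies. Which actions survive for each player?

P2 drop P (Q beats it: A:6>0 B:2>0 C:5>4)
P1 drop C (A beats it: Q:8>0 R:12>9)
P1→{A,B} P2→{Q,R}

Survivors P1:{A,B} P2:{Q,R}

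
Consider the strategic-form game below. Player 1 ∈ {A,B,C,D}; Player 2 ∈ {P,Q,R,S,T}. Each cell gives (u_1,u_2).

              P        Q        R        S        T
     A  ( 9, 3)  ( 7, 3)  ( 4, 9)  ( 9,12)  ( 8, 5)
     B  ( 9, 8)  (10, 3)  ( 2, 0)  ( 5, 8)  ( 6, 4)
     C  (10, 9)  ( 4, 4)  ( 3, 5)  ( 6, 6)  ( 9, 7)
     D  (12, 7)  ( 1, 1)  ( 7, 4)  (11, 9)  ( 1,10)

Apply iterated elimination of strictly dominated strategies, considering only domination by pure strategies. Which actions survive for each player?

P2 drop Q (S beats it: A:12>3 B:8>3 C:6>4 D:9>1)
P1 drop B (C beats it: P:10>9 R:3>2 S:6>5 T:9>6)
P2 drop R (S beats it: A:12>9 C:6>5 D:9>4)
P1→{A,C,D} P2→{P,S,T}

IESDS → P1:{A,C,D} P2:{P,S,T}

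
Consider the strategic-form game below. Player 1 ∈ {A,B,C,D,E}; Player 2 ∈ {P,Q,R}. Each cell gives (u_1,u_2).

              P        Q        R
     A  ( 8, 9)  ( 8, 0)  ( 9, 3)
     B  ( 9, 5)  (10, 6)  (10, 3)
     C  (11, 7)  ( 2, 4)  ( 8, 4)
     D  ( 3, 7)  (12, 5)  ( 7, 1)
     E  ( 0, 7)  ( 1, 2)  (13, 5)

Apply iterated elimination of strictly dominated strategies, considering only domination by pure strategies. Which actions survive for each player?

IESDS → P1:{B,C,D} P2:{P,Q}

P1 drop A (B beats it: P:9>8 Q:10>8 R:10>9)
P2 drop R (P beats it: B:5>3 C:7>4 D:7>1 E:7>5)
P1 drop E (B beats it: P:9>0 Q:10>1)
P1→{B,C,D} P2→{P,Q}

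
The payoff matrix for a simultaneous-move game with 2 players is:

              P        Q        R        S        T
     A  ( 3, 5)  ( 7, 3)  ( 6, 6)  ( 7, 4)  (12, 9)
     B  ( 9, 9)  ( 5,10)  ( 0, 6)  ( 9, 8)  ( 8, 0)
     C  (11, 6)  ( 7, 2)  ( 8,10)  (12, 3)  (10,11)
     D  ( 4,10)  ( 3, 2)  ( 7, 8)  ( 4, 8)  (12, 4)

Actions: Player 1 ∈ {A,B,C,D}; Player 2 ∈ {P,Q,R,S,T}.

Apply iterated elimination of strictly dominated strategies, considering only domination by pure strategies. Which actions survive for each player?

Survivors P1:{A,C,D} P2:{P,R,T}

P1 drop B (C beats it: P:11>9 Q:7>5 R:8>0 S:12>9 T:10>8)
P2 drop Q (P beats it: A:5>3 C:6>2 D:10>2)
P2 drop S (P beats it: A:5>4 C:6>3 D:10>8)
P1→{A,C,D} P2→{P,R,T}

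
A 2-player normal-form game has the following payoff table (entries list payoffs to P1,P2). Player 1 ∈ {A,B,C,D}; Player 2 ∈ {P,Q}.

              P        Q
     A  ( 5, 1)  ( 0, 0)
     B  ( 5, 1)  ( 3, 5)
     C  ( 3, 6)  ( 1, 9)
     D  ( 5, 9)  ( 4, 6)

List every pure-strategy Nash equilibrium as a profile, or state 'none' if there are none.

(A,P): NE
(A,Q): not NE [P1→D gives 4>0; P2→P gives 1>0]
(B,P): not NE [P2→Q gives 5>1]
(B,Q): not NE [P1→D gives 4>3]
(C,P): not NE [P1→D gives 5>3; P2→Q gives 9>6]
(C,Q): not NE [P1→D gives 4>1]
(D,P): NE
(D,Q): not NE [P2→P gives 9>6]

NE set: (A,P), (D,P)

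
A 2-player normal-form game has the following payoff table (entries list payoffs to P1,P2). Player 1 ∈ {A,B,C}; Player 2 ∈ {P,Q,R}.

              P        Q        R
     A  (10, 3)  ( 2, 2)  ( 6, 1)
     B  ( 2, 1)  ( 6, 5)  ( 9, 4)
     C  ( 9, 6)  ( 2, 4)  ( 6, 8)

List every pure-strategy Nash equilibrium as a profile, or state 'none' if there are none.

(A,P): NE
(A,Q): not NE [P1→B gives 6>2; P2→P gives 3>2]
(A,R): not NE [P1→B gives 9>6; P2→P gives 3>1]
(B,P): not NE [P1→A gives 10>2; P2→Q gives 5>1]
(B,Q): NE
(B,R): not NE [P2→Q gives 5>4]
(C,P): not NE [P1→A gives 10>9; P2→R gives 8>6]
(C,Q): not NE [P1→B gives 6>2; P2→R gives 8>4]
(C,R): not NE [P1→B gives 9>6]

NE set: (A,P), (B,Q)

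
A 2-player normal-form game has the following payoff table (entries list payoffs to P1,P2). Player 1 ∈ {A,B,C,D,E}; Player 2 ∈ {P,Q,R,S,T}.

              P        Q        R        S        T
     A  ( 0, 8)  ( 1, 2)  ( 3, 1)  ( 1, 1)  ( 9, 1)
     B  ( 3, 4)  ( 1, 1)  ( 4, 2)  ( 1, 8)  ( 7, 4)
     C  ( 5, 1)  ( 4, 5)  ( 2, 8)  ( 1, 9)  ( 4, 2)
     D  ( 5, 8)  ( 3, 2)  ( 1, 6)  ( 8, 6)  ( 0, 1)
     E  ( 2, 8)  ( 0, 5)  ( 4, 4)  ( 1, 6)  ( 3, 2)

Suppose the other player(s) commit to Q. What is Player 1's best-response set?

u_1(A vs Q) = 1
u_1(B vs Q) = 1
u_1(C vs Q) = 4
u_1(D vs Q) = 3
u_1(E vs Q) = 0
max payoff 4 at {C}

BR_1 = {C}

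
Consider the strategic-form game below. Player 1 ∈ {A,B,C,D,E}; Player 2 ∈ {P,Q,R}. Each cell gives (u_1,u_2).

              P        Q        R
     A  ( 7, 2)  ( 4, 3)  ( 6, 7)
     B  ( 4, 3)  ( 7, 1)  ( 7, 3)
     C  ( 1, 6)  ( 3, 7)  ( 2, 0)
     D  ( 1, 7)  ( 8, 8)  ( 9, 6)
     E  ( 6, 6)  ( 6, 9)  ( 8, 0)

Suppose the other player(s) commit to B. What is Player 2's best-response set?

argmax u_2 = {P,R}

u_2(P vs B) = 3
u_2(Q vs B) = 1
u_2(R vs B) = 3
max payoff 3 at {P,R}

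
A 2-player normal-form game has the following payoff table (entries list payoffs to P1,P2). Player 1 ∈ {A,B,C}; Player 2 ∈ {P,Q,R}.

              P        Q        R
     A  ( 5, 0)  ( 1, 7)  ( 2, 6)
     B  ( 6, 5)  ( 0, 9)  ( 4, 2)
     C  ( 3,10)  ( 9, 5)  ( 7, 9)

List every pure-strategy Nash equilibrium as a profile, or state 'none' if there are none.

PSNE: ∅

(A,P): not NE [P1→B gives 6>5; P2→Q gives 7>0]
(A,Q): not NE [P1→C gives 9>1]
(A,R): not NE [P1→C gives 7>2; P2→Q gives 7>6]
(B,P): not NE [P2→Q gives 9>5]
(B,Q): not NE [P1→C gives 9>0]
(B,R): not NE [P1→C gives 7>4; P2→Q gives 9>2]
(C,P): not NE [P1→B gives 6>3]
(C,Q): not NE [P2→P gives 10>5]
(C,R): not NE [P2→P gives 10>9]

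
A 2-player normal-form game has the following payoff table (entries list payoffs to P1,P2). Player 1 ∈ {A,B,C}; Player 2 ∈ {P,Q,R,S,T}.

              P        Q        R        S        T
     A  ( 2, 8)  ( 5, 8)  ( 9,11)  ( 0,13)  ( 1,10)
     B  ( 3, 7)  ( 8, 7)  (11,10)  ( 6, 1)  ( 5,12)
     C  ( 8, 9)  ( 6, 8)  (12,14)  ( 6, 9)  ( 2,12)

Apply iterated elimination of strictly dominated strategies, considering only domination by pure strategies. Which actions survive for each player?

Remaining: P1:{B,C} P2:{R,T}

P1 drop A (B beats it: P:3>2 Q:8>5 R:11>9 S:6>0 T:5>1)
P2 drop P (R beats it: B:10>7 C:14>9)
P2 drop Q (R beats it: B:10>7 C:14>8)
P2 drop S (R beats it: B:10>1 C:14>9)
P1→{B,C} P2→{R,T}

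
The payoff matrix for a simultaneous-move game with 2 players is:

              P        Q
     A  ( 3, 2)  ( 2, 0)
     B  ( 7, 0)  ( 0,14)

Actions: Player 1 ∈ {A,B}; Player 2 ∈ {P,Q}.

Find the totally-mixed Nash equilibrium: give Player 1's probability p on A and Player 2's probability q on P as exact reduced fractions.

P1 indiff ⇒ q·3+(1-q)·2 = q·7+(1-q)·0 ⇒ q(-4) = (1-q)(-2) ⇒ q = 1/3
P2 indiff ⇒ p·2+(1-p)·0 = p·0+(1-p)·14 ⇒ p(2) = (1-p)(14) ⇒ p = 7/8

p=7/8, q=1/3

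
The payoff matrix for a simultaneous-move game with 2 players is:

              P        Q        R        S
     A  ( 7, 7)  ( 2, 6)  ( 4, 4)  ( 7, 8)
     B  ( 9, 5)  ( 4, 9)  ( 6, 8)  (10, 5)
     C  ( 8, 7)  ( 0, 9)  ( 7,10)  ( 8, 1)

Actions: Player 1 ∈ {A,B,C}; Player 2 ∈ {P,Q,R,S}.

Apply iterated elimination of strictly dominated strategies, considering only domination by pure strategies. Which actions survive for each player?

Remaining: P1:{B,C} P2:{Q,R}

P1 drop A (B beats it: P:9>7 Q:4>2 R:6>4 S:10>7)
P2 drop P (Q beats it: B:9>5 C:9>7)
P2 drop S (Q beats it: B:9>5 C:9>1)
P1→{B,C} P2→{Q,R}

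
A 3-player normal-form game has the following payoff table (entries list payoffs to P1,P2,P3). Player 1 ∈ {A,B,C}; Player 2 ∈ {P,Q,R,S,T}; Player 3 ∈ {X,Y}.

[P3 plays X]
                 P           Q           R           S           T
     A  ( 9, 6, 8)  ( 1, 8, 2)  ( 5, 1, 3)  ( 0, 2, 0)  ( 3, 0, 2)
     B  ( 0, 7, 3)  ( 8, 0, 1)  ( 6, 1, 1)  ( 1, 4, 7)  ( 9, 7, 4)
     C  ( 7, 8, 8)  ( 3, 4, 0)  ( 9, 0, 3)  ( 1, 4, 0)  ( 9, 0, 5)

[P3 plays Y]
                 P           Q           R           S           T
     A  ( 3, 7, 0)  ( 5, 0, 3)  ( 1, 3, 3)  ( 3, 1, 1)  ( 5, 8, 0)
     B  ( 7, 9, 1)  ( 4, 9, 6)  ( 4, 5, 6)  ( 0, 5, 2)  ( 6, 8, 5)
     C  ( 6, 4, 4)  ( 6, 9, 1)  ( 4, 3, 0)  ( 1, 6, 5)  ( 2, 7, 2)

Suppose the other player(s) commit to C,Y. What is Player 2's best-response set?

BR_2 = {Q}

u_2(P vs C,Y) = 4
u_2(Q vs C,Y) = 9
u_2(R vs C,Y) = 3
u_2(S vs C,Y) = 6
u_2(T vs C,Y) = 7
max payoff 9 at {Q}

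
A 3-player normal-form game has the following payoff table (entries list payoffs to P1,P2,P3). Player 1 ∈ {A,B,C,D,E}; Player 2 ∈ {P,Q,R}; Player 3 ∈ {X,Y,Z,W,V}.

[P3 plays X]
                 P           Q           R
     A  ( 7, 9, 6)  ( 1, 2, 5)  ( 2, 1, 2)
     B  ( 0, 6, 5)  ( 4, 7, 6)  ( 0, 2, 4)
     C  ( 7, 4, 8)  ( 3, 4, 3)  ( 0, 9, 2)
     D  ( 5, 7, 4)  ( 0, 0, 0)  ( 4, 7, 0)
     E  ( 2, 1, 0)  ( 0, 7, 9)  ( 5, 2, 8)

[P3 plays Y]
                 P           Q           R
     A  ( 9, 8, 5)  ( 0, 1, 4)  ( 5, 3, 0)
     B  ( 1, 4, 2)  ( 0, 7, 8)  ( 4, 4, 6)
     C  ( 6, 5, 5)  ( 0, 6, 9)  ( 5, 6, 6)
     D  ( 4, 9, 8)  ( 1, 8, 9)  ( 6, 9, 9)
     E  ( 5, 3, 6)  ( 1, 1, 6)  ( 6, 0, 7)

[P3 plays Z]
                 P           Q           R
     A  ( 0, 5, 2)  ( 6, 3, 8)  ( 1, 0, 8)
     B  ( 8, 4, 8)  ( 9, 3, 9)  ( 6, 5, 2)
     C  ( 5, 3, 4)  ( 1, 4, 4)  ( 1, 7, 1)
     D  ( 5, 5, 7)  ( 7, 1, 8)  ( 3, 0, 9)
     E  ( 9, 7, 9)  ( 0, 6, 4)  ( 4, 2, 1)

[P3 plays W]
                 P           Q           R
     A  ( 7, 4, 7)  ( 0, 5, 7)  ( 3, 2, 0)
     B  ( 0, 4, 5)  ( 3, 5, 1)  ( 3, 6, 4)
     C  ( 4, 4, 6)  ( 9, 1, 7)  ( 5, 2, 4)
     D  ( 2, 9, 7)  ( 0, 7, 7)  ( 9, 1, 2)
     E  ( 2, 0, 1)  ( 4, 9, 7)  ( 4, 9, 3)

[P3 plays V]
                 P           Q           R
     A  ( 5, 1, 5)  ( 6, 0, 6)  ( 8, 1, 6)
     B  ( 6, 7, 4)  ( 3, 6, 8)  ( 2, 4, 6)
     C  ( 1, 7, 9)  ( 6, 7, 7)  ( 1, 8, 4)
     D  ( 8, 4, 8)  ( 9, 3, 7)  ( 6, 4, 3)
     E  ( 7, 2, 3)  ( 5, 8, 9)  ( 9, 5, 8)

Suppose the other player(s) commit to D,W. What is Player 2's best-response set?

P2 best: {P}

u_2(P vs D,W) = 9
u_2(Q vs D,W) = 7
u_2(R vs D,W) = 1
max payoff 9 at {P}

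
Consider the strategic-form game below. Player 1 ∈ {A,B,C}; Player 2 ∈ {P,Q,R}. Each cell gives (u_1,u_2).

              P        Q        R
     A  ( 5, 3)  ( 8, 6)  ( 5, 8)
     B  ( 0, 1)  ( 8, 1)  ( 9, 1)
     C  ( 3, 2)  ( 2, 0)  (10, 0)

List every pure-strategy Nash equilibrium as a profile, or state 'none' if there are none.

NE set: (B,Q)

(A,P): not NE [P2→R gives 8>3]
(A,Q): not NE [P2→R gives 8>6]
(A,R): not NE [P1→C gives 10>5]
(B,P): not NE [P1→A gives 5>0]
(B,Q): NE
(B,R): not NE [P1→C gives 10>9]
(C,P): not NE [P1→A gives 5>3]
(C,Q): not NE [P1→B gives 8>2; P2→P gives 2>0]
(C,R): not NE [P2→P gives 2>0]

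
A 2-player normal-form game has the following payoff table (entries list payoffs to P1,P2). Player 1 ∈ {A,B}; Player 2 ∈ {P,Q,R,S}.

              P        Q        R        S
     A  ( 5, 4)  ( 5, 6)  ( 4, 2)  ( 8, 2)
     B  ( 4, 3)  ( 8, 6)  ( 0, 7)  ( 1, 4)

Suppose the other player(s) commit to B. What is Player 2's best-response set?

BR_2 = {R}

u_2(P vs B) = 3
u_2(Q vs B) = 6
u_2(R vs B) = 7
u_2(S vs B) = 4
max payoff 7 at {R}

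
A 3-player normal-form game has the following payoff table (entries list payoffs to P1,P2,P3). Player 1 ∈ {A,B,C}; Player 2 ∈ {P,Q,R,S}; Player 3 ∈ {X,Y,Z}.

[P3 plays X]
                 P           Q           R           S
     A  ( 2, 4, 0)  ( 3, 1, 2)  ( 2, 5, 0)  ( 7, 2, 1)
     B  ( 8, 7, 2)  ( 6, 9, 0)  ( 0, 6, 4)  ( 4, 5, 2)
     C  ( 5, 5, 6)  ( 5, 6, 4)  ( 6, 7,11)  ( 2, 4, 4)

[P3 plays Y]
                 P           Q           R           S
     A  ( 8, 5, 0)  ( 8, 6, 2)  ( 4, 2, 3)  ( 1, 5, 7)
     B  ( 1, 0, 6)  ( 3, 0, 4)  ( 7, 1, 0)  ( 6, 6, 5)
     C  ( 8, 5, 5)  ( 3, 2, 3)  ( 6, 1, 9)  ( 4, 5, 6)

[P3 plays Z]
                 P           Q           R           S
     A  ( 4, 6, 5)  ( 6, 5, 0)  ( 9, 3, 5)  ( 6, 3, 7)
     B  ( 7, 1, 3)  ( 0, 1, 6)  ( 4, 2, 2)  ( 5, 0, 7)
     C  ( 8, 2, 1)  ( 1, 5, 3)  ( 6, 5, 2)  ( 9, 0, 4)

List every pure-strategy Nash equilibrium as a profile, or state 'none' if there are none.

NE set: (A,Q,Y), (C,R,X)

(A,P,X): not NE [P1→B gives 8>2; P2→R gives 5>4; P3→Z gives 5>0]
(A,P,Y): not NE [P2→Q gives 6>5; P3→Z gives 5>0]
(A,P,Z): not NE [P1→C gives 8>4]
(A,Q,X): not NE [P1→B gives 6>3; P2→R gives 5>1]
(A,Q,Y): NE
(A,Q,Z): not NE [P2→P gives 6>5; P3→Y gives 2>0]
(A,R,X): not NE [P1→C gives 6>2; P3→Z gives 5>0]
(A,R,Y): not NE [P1→B gives 7>4; P2→Q gives 6>2; P3→Z gives 5>3]
(A,R,Z): not NE [P2→P gives 6>3]
(A,S,X): not NE [P2→R gives 5>2; P3→Z gives 7>1]
(A,S,Y): not NE [P1→B gives 6>1; P2→Q gives 6>5]
(A,S,Z): not NE [P1→C gives 9>6; P2→P gives 6>3]
(B,P,X): not NE [P2→Q gives 9>7; P3→Y gives 6>2]
(B,P,Y): not NE [P1→C gives 8>1; P2→S gives 6>0]
(B,P,Z): not NE [P1→C gives 8>7; P2→R gives 2>1; P3→Y gives 6>3]
(B,Q,X): not NE [P3→Z gives 6>0]
(B,Q,Y): not NE [P1→A gives 8>3; P2→S gives 6>0; P3→Z gives 6>4]
(B,Q,Z): not NE [P1→A gives 6>0; P2→R gives 2>1]
(B,R,X): not NE [P1→C gives 6>0; P2→Q gives 9>6]
(B,R,Y): not NE [P2→S gives 6>1; P3→X gives 4>0]
(B,R,Z): not NE [P1→A gives 9>4; P3→X gives 4>2]
(B,S,X): not NE [P1→A gives 7>4; P2→Q gives 9>5; P3→Z gives 7>2]
(B,S,Y): not NE [P3→Z gives 7>5]
(B,S,Z): not NE [P1→C gives 9>5; P2→R gives 2>0]
(C,P,X): not NE [P1→B gives 8>5; P2→R gives 7>5]
(C,P,Y): not NE [P3→X gives 6>5]
(C,P,Z): not NE [P2→R gives 5>2; P3→X gives 6>1]
(C,Q,X): not NE [P1→B gives 6>5; P2→R gives 7>6]
(C,Q,Y): not NE [P1→A gives 8>3; P2→S gives 5>2; P3→X gives 4>3]
(C,Q,Z): not NE [P1→A gives 6>1; P3→X gives 4>3]
(C,R,X): NE
(C,R,Y): not NE [P1→B gives 7>6; P2→S gives 5>1; P3→X gives 11>9]
(C,R,Z): not NE [P1→A gives 9>6; P3→X gives 11>2]
(C,S,X): not NE [P1→A gives 7>2; P2→R gives 7>4; P3→Y gives 6>4]
(C,S,Y): not NE [P1→B gives 6>4]
(C,S,Z): not NE [P2→R gives 5>0; P3→Y gives 6>4]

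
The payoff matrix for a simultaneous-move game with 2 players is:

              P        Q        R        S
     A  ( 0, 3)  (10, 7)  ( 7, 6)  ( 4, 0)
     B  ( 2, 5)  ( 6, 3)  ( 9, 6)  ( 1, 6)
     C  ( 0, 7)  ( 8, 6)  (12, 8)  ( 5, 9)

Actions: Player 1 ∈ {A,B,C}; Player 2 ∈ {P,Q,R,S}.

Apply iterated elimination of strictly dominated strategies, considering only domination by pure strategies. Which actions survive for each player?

IESDS → P1:{A,C} P2:{Q,R,S}

P2 drop P (R beats it: A:6>3 B:6>5 C:8>7)
P1 drop B (C beats it: Q:8>6 R:12>9 S:5>1)
P1→{A,C} P2→{Q,R,S}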